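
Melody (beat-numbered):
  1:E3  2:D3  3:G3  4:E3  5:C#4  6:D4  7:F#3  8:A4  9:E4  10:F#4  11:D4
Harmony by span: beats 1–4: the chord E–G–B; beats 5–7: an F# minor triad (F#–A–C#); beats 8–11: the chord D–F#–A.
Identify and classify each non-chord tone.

D3 (beat 2) — escape tone; D4 (beat 6) — escape tone; E4 (beat 9) — appoggiatura.

The harmony at that moment is E minor triad (E, G, B); D3 is not a chord tone.
It is approached by step down from E3 and left by leap up to G3.
Step in, leap out — an escape tone.
The harmony at that moment is F# minor triad (F#, A, C#); D4 is not a chord tone.
It is approached by step up from C#4 and left by leap down to F#3.
Step in, leap out — an escape tone.
The harmony at that moment is D major triad (D, F#, A); E4 is not a chord tone.
It is approached by leap down from A4 and left by step up to F#4.
Leap in, step out — an appoggiatura.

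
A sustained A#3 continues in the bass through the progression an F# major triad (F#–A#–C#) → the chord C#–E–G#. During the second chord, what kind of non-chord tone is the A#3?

Pedal tone (pedal point).

The harmony at that moment is C# minor triad (C#, E, G#); A#3 is not a chord tone.
It is held over (the same pitch as the preceding A#3) and then sustained as the same pitch into the next harmony.
Sustained through a change of harmony — a pedal tone.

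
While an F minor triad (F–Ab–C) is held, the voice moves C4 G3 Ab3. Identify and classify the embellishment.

The harmony at that moment is F minor triad (F, Ab, C); G3 is not a chord tone.
It is approached by leap down from C4 and left by step up to Ab3.
Leap in, step out — an appoggiatura.

G3 is an appoggiatura.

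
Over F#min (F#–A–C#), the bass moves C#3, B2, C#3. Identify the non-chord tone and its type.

The harmony at that moment is F# minor triad (F#, A, C#); B2 is not a chord tone.
It is approached by step down from C#3 and left by step up to C#3.
Step away and step back to the same note — a neighbor tone (lower neighbor).

B2 is a neighbor tone.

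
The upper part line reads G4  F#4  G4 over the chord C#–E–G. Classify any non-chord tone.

The harmony at that moment is C# diminished triad (C#, E, G); F#4 is not a chord tone.
It is approached by step down from G4 and left by step up to G4.
Step away and step back to the same note — a neighbor tone (lower neighbor).

F#4 is a neighbor tone.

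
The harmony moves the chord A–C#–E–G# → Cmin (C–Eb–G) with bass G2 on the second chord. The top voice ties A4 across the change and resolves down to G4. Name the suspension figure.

9–8 suspension.

At the second chord the bass is G2. The suspended A4 lies a ninth above the bass; after resolving down by step to G4, the interval above the bass becomes an octave.
Suspension figures are named by those two intervals: 9–8.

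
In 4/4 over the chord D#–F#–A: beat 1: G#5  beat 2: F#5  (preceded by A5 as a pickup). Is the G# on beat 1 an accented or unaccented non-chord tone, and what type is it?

The harmony at that moment is D# diminished triad (D#, F#, A); G#5 is not a chord tone.
It is approached by step down from A5 and left by step down to F#5.
Step in, step out in the same direction — a passing tone.
It falls on the downbeat, so it is accented.

Accented passing tone.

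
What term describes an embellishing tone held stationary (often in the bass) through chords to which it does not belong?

Pedal tone.

Approach: none. Departure: none — a single pitch is sustained while the chords change around it, passing through harmonies that do not contain it.
No melodic motion at all; the dissonance is created entirely by the moving harmonies against the stationary note — a pedal tone (pedal point).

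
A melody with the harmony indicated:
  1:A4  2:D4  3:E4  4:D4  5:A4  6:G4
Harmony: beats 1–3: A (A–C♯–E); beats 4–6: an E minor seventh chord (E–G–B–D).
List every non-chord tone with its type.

D4 (beat 2) — appoggiatura; A4 (beat 5) — appoggiatura.

The harmony at that moment is A major triad (A, C♯, E); D4 is not a chord tone.
It is approached by leap down from A4 and left by step up to E4.
Leap in, step out — an appoggiatura.
The harmony at that moment is E minor seventh chord (E, G, B, D); A4 is not a chord tone.
It is approached by leap up from D4 and left by step down to G4.
Leap in, step out — an appoggiatura.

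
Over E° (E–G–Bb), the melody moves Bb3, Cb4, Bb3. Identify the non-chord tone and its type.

The harmony at that moment is E diminished triad (E, G, Bb); Cb4 is not a chord tone.
It is approached by step up from Bb3 and left by step down to Bb3.
Step away and step back to the same note — a neighbor tone (upper neighbor).

Cb4 is a neighbor tone.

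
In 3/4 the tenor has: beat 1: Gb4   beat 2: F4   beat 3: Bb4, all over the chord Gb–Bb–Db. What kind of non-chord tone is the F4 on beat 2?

Escape tone.

The harmony at that moment is Gb major triad (Gb, Bb, Db); F4 is not a chord tone.
It is approached by step down from Gb4 and left by leap up to Bb4.
Step in, leap out, on a weak beat — an escape tone.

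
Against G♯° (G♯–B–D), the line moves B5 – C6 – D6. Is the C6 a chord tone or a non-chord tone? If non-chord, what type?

The harmony at that moment is G♯ diminished triad (G♯, B, D); C6 is not a chord tone.
It is approached by step up from B5 and left by step up to D6.
Step in, step out in the same direction — a passing tone.

Non-chord tone — a passing tone.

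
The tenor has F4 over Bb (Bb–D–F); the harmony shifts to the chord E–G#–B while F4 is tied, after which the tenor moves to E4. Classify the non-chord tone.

The harmony at that moment is E major triad (E, G#, B); F4 is not a chord tone.
It is held over (the same pitch as the preceding F4) and left by step down to E4.
Held over from the previous chord and resolving down by step — a suspension.

F4 is a suspension.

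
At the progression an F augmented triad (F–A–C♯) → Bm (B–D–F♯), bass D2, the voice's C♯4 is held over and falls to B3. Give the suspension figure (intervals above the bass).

At the second chord the bass is D2. The suspended C♯4 lies a seventh above the bass; after resolving down by step to B3, the interval above the bass becomes a sixth.
Suspension figures are named by those two intervals: 7–6.

7–6 suspension.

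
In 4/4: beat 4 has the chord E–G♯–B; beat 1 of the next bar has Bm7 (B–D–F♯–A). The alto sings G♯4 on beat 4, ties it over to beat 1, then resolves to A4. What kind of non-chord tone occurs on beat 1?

The harmony at that moment is B minor seventh chord (B, D, F♯, A); G♯4 is not a chord tone.
It is held over (the same pitch as the preceding G♯4) and left by step up to A4.
Held over from the previous chord and resolving up by step — a retardation.

Retardation.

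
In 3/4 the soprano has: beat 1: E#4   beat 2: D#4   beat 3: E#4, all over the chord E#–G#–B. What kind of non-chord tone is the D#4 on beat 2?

Lower neighbor tone.

The harmony at that moment is E# diminished triad (E#, G#, B); D#4 is not a chord tone.
It is approached by step down from E#4 and left by step up to E#4.
Step away and step back to the same note — a neighbor tone (lower neighbor).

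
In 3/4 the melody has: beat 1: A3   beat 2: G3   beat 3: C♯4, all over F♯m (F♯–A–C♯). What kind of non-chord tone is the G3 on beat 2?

Escape tone.

The harmony at that moment is F♯ minor triad (F♯, A, C♯); G3 is not a chord tone.
It is approached by step down from A3 and left by leap up to C♯4.
Step in, leap out, on a weak beat — an escape tone.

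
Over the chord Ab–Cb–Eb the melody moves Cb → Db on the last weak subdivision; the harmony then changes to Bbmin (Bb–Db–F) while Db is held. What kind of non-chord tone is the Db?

Db is an anticipation.

The harmony at that moment is Ab minor triad (Ab, Cb, Eb); Db is not a chord tone.
It is approached by step up from Cb and then sustained as the same pitch into the next harmony.
Arriving early and becoming a chord tone when the harmony changes — an anticipation.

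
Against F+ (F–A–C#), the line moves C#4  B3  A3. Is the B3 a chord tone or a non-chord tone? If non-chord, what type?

The harmony at that moment is F augmented triad (F, A, C#); B3 is not a chord tone.
It is approached by step down from C#4 and left by step down to A3.
Step in, step out in the same direction — a passing tone.

Non-chord tone — a passing tone.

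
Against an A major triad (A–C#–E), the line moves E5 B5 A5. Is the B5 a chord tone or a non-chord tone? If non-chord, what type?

Non-chord tone — an appoggiatura.

The harmony at that moment is A major triad (A, C#, E); B5 is not a chord tone.
It is approached by leap up from E5 and left by step down to A5.
Leap in, step out — an appoggiatura.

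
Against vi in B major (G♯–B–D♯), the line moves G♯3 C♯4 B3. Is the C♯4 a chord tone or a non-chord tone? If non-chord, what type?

Non-chord tone — an appoggiatura.

The harmony at that moment is G♯ minor triad (G♯, B, D♯); C♯4 is not a chord tone.
It is approached by leap up from G♯3 and left by step down to B3.
Leap in, step out — an appoggiatura.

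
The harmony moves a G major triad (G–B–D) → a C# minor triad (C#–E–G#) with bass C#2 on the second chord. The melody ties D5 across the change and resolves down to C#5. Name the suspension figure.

At the second chord the bass is C#2. The suspended D5 lies a ninth above the bass; after resolving down by step to C#5, the interval above the bass becomes an octave.
Suspension figures are named by those two intervals: 9–8.

9–8 suspension.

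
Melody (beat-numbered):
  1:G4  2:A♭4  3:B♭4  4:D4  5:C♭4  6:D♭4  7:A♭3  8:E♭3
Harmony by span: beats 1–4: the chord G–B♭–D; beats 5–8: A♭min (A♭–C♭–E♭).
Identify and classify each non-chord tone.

The harmony at that moment is G minor triad (G, B♭, D); A♭4 is not a chord tone.
It is approached by step up from G4 and left by step up to B♭4.
Step in, step out in the same direction — a passing tone.
The harmony at that moment is A♭ minor triad (A♭, C♭, E♭); D♭4 is not a chord tone.
It is approached by step up from C♭4 and left by leap down to A♭3.
Step in, leap out — an escape tone.

A♭4 (beat 2) — passing tone; D♭4 (beat 6) — escape tone.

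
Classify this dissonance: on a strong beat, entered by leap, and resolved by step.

Appoggiatura.

Approach: by leap. Departure: by step. Metric position: strong.
Leap in, step out, in a metrically strong position — an appoggiatura. (It is the mirror image of the escape tone, which steps in and leaps out from a weak position.)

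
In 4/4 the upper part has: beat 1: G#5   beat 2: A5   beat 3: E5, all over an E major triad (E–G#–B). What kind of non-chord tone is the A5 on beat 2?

The harmony at that moment is E major triad (E, G#, B); A5 is not a chord tone.
It is approached by step up from G#5 and left by leap down to E5.
Step in, leap out, on a weak beat — an escape tone.

Escape tone.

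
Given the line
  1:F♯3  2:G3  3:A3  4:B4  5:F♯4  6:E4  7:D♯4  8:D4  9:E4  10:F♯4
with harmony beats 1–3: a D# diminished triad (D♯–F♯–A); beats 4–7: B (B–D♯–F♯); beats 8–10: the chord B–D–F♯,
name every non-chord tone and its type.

The harmony at that moment is D♯ diminished triad (D♯, F♯, A); G3 is not a chord tone.
It is approached by step up from F♯3 and left by step up to A3.
Step in, step out in the same direction — a passing tone.
The harmony at that moment is B major triad (B, D♯, F♯); E4 is not a chord tone.
It is approached by step down from F♯4 and left by step down to D♯4.
Step in, step out in the same direction — a passing tone.
The harmony at that moment is B minor triad (B, D, F♯); E4 is not a chord tone.
It is approached by step up from D4 and left by step up to F♯4.
Step in, step out in the same direction — a passing tone.

G3 (beat 2) — passing tone; E4 (beat 6) — passing tone; E4 (beat 9) — passing tone.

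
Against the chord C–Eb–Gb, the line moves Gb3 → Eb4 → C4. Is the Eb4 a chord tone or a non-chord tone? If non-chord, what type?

Chord tone (the third of C diminished triad).

C diminished triad contains C, Eb, Gb; Eb is the third, so it is a chord tone.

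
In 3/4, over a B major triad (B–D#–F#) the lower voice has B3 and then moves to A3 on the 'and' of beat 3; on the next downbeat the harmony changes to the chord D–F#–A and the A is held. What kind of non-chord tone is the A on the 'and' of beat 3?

The harmony at that moment is B major triad (B, D#, F#); A3 is not a chord tone.
It is approached by step down from B3 and then sustained as the same pitch into the next harmony.
Arriving early and becoming a chord tone when the harmony changes — an anticipation.

Anticipation.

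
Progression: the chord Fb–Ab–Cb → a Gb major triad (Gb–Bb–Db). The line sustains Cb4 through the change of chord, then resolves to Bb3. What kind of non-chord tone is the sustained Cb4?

Cb4 is a suspension.

The harmony at that moment is Gb major triad (Gb, Bb, Db); Cb4 is not a chord tone.
It is held over (the same pitch as the preceding Cb4) and left by step down to Bb3.
Held over from the previous chord and resolving down by step — a suspension.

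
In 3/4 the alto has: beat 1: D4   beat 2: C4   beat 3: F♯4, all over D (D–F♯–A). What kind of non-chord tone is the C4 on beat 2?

Escape tone.

The harmony at that moment is D major triad (D, F♯, A); C4 is not a chord tone.
It is approached by step down from D4 and left by leap up to F♯4.
Step in, leap out, on a weak beat — an escape tone.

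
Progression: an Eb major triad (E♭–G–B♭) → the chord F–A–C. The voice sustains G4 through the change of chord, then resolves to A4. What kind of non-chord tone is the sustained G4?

G4 is a retardation.

The harmony at that moment is F major triad (F, A, C); G4 is not a chord tone.
It is held over (the same pitch as the preceding G4) and left by step up to A4.
Held over from the previous chord and resolving up by step — a retardation.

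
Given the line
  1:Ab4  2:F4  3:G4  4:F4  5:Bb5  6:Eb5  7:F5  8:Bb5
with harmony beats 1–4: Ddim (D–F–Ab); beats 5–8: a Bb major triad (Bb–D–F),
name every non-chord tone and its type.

The harmony at that moment is D diminished triad (D, F, Ab); G4 is not a chord tone.
It is approached by step up from F4 and left by step down to F4.
Step away and step back to the same note — a neighbor tone (upper neighbor).
The harmony at that moment is Bb major triad (Bb, D, F); Eb5 is not a chord tone.
It is approached by leap down from Bb5 and left by step up to F5.
Leap in, step out — an appoggiatura.

G4 (beat 3) — neighbor tone; Eb5 (beat 6) — appoggiatura.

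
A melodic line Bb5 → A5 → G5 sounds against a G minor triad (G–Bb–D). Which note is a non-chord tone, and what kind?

The harmony at that moment is G minor triad (G, Bb, D); A5 is not a chord tone.
It is approached by step down from Bb5 and left by step down to G5.
Step in, step out in the same direction — a passing tone.

A5 is a passing tone.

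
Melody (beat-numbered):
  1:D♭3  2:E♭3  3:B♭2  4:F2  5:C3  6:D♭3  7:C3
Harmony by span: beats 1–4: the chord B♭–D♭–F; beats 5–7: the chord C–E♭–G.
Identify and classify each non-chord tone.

E♭3 (beat 2) — escape tone; D♭3 (beat 6) — neighbor tone.

The harmony at that moment is B♭ minor triad (B♭, D♭, F); E♭3 is not a chord tone.
It is approached by step up from D♭3 and left by leap down to B♭2.
Step in, leap out — an escape tone.
The harmony at that moment is C minor triad (C, E♭, G); D♭3 is not a chord tone.
It is approached by step up from C3 and left by step down to C3.
Step away and step back to the same note — a neighbor tone (upper neighbor).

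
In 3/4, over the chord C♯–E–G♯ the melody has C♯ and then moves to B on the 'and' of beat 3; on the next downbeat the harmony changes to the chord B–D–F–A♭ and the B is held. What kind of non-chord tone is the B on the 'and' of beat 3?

The harmony at that moment is C♯ minor triad (C♯, E, G♯); B is not a chord tone.
It is approached by step down from C♯ and then sustained as the same pitch into the next harmony.
Arriving early and becoming a chord tone when the harmony changes — an anticipation.

Anticipation.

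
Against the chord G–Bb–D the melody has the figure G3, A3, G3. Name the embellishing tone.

The harmony at that moment is G minor triad (G, Bb, D); A3 is not a chord tone.
It is approached by step up from G3 and left by step down to G3.
Step away and step back to the same note — a neighbor tone (upper neighbor).

A3 is a neighbor tone.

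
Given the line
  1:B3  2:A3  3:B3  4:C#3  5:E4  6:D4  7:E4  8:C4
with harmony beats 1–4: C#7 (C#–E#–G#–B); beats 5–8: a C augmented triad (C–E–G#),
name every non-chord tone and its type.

The harmony at that moment is C# dominant seventh chord (C#, E#, G#, B); A3 is not a chord tone.
It is approached by step down from B3 and left by step up to B3.
Step away and step back to the same note — a neighbor tone (lower neighbor).
The harmony at that moment is C augmented triad (C, E, G#); D4 is not a chord tone.
It is approached by step down from E4 and left by step up to E4.
Step away and step back to the same note — a neighbor tone (lower neighbor).

A3 (beat 2) — neighbor tone; D4 (beat 6) — neighbor tone.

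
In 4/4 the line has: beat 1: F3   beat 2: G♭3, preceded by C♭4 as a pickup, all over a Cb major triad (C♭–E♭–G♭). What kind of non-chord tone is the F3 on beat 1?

Appoggiatura.

The harmony at that moment is C♭ major triad (C♭, E♭, G♭); F3 is not a chord tone.
It is approached by leap down from C♭4 and left by step up to G♭3.
Leap in, step out, metrically accented — an appoggiatura.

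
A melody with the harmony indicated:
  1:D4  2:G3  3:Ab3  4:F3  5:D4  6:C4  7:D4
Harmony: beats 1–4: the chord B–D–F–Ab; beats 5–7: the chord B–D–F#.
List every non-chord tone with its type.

G3 (beat 2) — appoggiatura; C4 (beat 6) — neighbor tone.

The harmony at that moment is B diminished seventh chord (B, D, F, Ab); G3 is not a chord tone.
It is approached by leap down from D4 and left by step up to Ab3.
Leap in, step out — an appoggiatura.
The harmony at that moment is B minor triad (B, D, F#); C4 is not a chord tone.
It is approached by step down from D4 and left by step up to D4.
Step away and step back to the same note — a neighbor tone (lower neighbor).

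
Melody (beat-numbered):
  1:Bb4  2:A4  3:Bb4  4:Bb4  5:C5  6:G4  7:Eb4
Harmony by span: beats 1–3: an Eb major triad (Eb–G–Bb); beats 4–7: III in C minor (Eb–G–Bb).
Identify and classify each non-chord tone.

The harmony at that moment is Eb major triad (Eb, G, Bb); A4 is not a chord tone.
It is approached by step down from Bb4 and left by step up to Bb4.
Step away and step back to the same note — a neighbor tone (lower neighbor).
The harmony at that moment is Eb major triad (Eb, G, Bb); C5 is not a chord tone.
It is approached by step up from Bb4 and left by leap down to G4.
Step in, leap out — an escape tone.

A4 (beat 2) — neighbor tone; C5 (beat 5) — escape tone.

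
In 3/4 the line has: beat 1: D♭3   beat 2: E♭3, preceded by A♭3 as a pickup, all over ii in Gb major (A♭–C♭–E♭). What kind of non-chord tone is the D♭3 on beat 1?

The harmony at that moment is A♭ minor triad (A♭, C♭, E♭); D♭3 is not a chord tone.
It is approached by leap down from A♭3 and left by step up to E♭3.
Leap in, step out, metrically accented — an appoggiatura.

Appoggiatura.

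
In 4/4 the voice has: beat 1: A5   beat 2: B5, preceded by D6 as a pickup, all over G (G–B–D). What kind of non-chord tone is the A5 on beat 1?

Appoggiatura.

The harmony at that moment is G major triad (G, B, D); A5 is not a chord tone.
It is approached by leap down from D6 and left by step up to B5.
Leap in, step out, metrically accented — an appoggiatura.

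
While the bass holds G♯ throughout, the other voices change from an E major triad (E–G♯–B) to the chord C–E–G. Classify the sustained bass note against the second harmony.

The harmony at that moment is C major triad (C, E, G); G♯ is not a chord tone.
It is held over (the same pitch as the preceding G♯) and then sustained as the same pitch into the next harmony.
Sustained through a change of harmony — a pedal tone.

Pedal tone (pedal point).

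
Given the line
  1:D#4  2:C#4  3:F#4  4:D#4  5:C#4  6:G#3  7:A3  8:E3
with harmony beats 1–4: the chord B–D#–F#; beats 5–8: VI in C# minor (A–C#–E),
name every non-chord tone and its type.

The harmony at that moment is B major triad (B, D#, F#); C#4 is not a chord tone.
It is approached by step down from D#4 and left by leap up to F#4.
Step in, leap out — an escape tone.
The harmony at that moment is A major triad (A, C#, E); G#3 is not a chord tone.
It is approached by leap down from C#4 and left by step up to A3.
Leap in, step out — an appoggiatura.

C#4 (beat 2) — escape tone; G#3 (beat 6) — appoggiatura.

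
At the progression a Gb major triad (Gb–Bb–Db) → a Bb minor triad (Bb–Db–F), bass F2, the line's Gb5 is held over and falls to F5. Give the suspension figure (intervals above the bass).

9–8 suspension.

At the second chord the bass is F2. The suspended Gb5 lies a ninth above the bass; after resolving down by step to F5, the interval above the bass becomes an octave.
Suspension figures are named by those two intervals: 9–8.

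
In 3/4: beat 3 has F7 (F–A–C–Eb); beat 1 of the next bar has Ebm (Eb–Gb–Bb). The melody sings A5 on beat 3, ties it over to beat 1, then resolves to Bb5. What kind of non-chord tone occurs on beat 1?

The harmony at that moment is Eb minor triad (Eb, Gb, Bb); A5 is not a chord tone.
It is held over (the same pitch as the preceding A5) and left by step up to Bb5.
Held over from the previous chord and resolving up by step — a retardation.

Retardation.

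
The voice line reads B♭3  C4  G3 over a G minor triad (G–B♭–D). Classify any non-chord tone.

C4 is an escape tone.

The harmony at that moment is G minor triad (G, B♭, D); C4 is not a chord tone.
It is approached by step up from B♭3 and left by leap down to G3.
Step in, leap out — an escape tone.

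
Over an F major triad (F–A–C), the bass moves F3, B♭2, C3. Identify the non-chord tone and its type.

The harmony at that moment is F major triad (F, A, C); B♭2 is not a chord tone.
It is approached by leap down from F3 and left by step up to C3.
Leap in, step out — an appoggiatura.

B♭2 is an appoggiatura.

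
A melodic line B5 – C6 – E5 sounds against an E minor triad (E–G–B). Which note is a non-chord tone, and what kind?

C6 is an escape tone.

The harmony at that moment is E minor triad (E, G, B); C6 is not a chord tone.
It is approached by step up from B5 and left by leap down to E5.
Step in, leap out — an escape tone.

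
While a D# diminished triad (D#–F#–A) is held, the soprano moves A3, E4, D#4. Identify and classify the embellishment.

E4 is an appoggiatura.

The harmony at that moment is D# diminished triad (D#, F#, A); E4 is not a chord tone.
It is approached by leap up from A3 and left by step down to D#4.
Leap in, step out — an appoggiatura.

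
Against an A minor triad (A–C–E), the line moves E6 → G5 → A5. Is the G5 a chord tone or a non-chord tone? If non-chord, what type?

The harmony at that moment is A minor triad (A, C, E); G5 is not a chord tone.
It is approached by leap down from E6 and left by step up to A5.
Leap in, step out — an appoggiatura.

Non-chord tone — an appoggiatura.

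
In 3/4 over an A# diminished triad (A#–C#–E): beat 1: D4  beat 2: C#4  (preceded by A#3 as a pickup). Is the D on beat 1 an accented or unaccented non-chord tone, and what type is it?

The harmony at that moment is A# diminished triad (A#, C#, E); D4 is not a chord tone.
It is approached by leap up from A#3 and left by step down to C#4.
Leap in, step out — an appoggiatura.
It falls on the downbeat, so it is accented.

Accented appoggiatura.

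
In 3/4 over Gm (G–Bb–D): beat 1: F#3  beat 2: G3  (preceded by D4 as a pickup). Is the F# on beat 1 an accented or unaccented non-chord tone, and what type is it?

The harmony at that moment is G minor triad (G, Bb, D); F#3 is not a chord tone.
It is approached by leap down from D4 and left by step up to G3.
Leap in, step out — an appoggiatura.
It falls on the downbeat, so it is accented.

Accented appoggiatura.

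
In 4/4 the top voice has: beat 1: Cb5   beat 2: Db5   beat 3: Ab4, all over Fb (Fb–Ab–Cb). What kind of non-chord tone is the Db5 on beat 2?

The harmony at that moment is Fb major triad (Fb, Ab, Cb); Db5 is not a chord tone.
It is approached by step up from Cb5 and left by leap down to Ab4.
Step in, leap out, on a weak beat — an escape tone.

Escape tone.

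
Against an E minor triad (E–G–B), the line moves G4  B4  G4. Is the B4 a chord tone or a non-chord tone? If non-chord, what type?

Chord tone (the fifth of E minor triad).

E minor triad contains E, G, B; B is the fifth, so it is a chord tone.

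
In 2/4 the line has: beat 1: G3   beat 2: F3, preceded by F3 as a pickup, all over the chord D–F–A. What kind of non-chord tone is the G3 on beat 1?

Upper neighbor tone.

The harmony at that moment is D minor triad (D, F, A); G3 is not a chord tone.
It is approached by step up from F3 and left by step down to F3.
Step away and step back to the same note — a neighbor tone (upper neighbor).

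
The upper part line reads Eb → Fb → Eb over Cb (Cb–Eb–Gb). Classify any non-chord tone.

Fb is a neighbor tone.

The harmony at that moment is Cb major triad (Cb, Eb, Gb); Fb is not a chord tone.
It is approached by step up from Eb and left by step down to Eb.
Step away and step back to the same note — a neighbor tone (upper neighbor).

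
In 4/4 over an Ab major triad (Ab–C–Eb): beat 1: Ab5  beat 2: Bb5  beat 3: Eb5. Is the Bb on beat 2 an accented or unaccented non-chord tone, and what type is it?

The harmony at that moment is Ab major triad (Ab, C, Eb); Bb5 is not a chord tone.
It is approached by step up from Ab5 and left by leap down to Eb5.
Step in, leap out — an escape tone.
It falls on a weak beat, so it is unaccented.

Unaccented escape tone.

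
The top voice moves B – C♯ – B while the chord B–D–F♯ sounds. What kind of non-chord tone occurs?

C♯ is a neighbor tone.

The harmony at that moment is B minor triad (B, D, F♯); C♯ is not a chord tone.
It is approached by step up from B and left by step down to B.
Step away and step back to the same note — a neighbor tone (upper neighbor).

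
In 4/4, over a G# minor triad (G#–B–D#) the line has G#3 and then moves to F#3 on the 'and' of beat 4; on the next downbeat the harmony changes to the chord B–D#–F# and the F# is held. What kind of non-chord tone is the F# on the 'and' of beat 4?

Anticipation.

The harmony at that moment is G# minor triad (G#, B, D#); F#3 is not a chord tone.
It is approached by step down from G#3 and then sustained as the same pitch into the next harmony.
Arriving early and becoming a chord tone when the harmony changes — an anticipation.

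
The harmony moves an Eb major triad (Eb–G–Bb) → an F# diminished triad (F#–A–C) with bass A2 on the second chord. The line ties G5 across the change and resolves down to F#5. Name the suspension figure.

7–6 suspension.

At the second chord the bass is A2. The suspended G5 lies a seventh above the bass; after resolving down by step to F#5, the interval above the bass becomes a sixth.
Suspension figures are named by those two intervals: 7–6.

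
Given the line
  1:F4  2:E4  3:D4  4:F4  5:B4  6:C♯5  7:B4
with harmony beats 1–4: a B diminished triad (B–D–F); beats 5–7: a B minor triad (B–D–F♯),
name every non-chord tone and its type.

The harmony at that moment is B diminished triad (B, D, F); E4 is not a chord tone.
It is approached by step down from F4 and left by step down to D4.
Step in, step out in the same direction — a passing tone.
The harmony at that moment is B minor triad (B, D, F♯); C♯5 is not a chord tone.
It is approached by step up from B4 and left by step down to B4.
Step away and step back to the same note — a neighbor tone (upper neighbor).

E4 (beat 2) — passing tone; C♯5 (beat 6) — neighbor tone.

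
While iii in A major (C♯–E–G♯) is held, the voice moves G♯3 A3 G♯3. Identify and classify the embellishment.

A3 is a neighbor tone.

The harmony at that moment is C♯ minor triad (C♯, E, G♯); A3 is not a chord tone.
It is approached by step up from G♯3 and left by step down to G♯3.
Step away and step back to the same note — a neighbor tone (upper neighbor).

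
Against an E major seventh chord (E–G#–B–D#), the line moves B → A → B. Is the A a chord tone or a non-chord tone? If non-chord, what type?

Non-chord tone — a neighbor tone.

The harmony at that moment is E major seventh chord (E, G#, B, D#); A is not a chord tone.
It is approached by step down from B and left by step up to B.
Step away and step back to the same note — a neighbor tone (lower neighbor).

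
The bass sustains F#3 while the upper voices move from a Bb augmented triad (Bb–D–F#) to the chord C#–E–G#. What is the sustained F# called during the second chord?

The harmony at that moment is C# minor triad (C#, E, G#); F#3 is not a chord tone.
It is held over (the same pitch as the preceding F#3) and then sustained as the same pitch into the next harmony.
Sustained through a change of harmony — a pedal tone.

Pedal tone (pedal point).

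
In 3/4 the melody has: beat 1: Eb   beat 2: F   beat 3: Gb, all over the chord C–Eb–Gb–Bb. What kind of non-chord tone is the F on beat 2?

The harmony at that moment is C half-diminished seventh chord (C, Eb, Gb, Bb); F is not a chord tone.
It is approached by step up from Eb and left by step up to Gb.
Step in, step out in the same direction — a passing tone.

Passing tone.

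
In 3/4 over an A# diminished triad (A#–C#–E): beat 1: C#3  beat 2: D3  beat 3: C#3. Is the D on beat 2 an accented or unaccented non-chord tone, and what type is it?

The harmony at that moment is A# diminished triad (A#, C#, E); D3 is not a chord tone.
It is approached by step up from C#3 and left by step down to C#3.
Step away and step back to the same note — a neighbor tone (upper neighbor).
It falls on a weak beat, so it is unaccented.

Unaccented neighbor tone.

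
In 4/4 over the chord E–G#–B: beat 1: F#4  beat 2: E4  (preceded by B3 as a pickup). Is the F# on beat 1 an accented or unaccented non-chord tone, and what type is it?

Accented appoggiatura.

The harmony at that moment is E major triad (E, G#, B); F#4 is not a chord tone.
It is approached by leap up from B3 and left by step down to E4.
Leap in, step out — an appoggiatura.
It falls on the downbeat, so it is accented.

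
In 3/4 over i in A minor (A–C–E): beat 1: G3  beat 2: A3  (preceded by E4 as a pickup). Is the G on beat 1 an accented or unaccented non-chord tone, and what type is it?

Accented appoggiatura.

The harmony at that moment is A minor triad (A, C, E); G3 is not a chord tone.
It is approached by leap down from E4 and left by step up to A3.
Leap in, step out — an appoggiatura.
It falls on the downbeat, so it is accented.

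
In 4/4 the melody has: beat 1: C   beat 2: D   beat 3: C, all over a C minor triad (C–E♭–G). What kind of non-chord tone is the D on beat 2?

Upper neighbor tone.

The harmony at that moment is C minor triad (C, E♭, G); D is not a chord tone.
It is approached by step up from C and left by step down to C.
Step away and step back to the same note — a neighbor tone (upper neighbor).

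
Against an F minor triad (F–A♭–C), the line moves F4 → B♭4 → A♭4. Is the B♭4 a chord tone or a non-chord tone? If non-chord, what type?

The harmony at that moment is F minor triad (F, A♭, C); B♭4 is not a chord tone.
It is approached by leap up from F4 and left by step down to A♭4.
Leap in, step out — an appoggiatura.

Non-chord tone — an appoggiatura.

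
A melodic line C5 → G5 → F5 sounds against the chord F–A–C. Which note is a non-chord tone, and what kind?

The harmony at that moment is F major triad (F, A, C); G5 is not a chord tone.
It is approached by leap up from C5 and left by step down to F5.
Leap in, step out — an appoggiatura.

G5 is an appoggiatura.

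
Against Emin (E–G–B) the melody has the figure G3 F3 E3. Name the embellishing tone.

The harmony at that moment is E minor triad (E, G, B); F3 is not a chord tone.
It is approached by step down from G3 and left by step down to E3.
Step in, step out in the same direction — a passing tone.

F3 is a passing tone.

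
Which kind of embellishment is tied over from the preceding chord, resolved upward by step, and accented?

Approach: by preparation — the pitch is first a chord tone, then held (tied or repeated) while the harmony changes under it. Departure: up by step. Metric position: strong.
A prepared dissonance that resolves upward by step — a retardation. (The same figure resolving downward would be a suspension.)

Retardation.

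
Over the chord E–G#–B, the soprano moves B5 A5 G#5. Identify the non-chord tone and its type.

A5 is a passing tone.

The harmony at that moment is E major triad (E, G#, B); A5 is not a chord tone.
It is approached by step down from B5 and left by step down to G#5.
Step in, step out in the same direction — a passing tone.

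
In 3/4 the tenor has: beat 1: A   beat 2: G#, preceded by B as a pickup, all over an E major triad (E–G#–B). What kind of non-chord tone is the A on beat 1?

Passing tone.

The harmony at that moment is E major triad (E, G#, B); A is not a chord tone.
It is approached by step down from B and left by step down to G#.
Step in, step out in the same direction — a passing tone.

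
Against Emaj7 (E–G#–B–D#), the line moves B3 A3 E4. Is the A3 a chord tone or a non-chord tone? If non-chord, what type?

The harmony at that moment is E major seventh chord (E, G#, B, D#); A3 is not a chord tone.
It is approached by step down from B3 and left by leap up to E4.
Step in, leap out — an escape tone.

Non-chord tone — an escape tone.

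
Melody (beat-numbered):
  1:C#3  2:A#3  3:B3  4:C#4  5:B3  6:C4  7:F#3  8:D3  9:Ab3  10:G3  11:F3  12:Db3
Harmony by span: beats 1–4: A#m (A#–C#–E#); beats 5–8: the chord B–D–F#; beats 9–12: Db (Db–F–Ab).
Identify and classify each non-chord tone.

B3 (beat 3) — passing tone; C4 (beat 6) — escape tone; G3 (beat 10) — passing tone.

The harmony at that moment is A# minor triad (A#, C#, E#); B3 is not a chord tone.
It is approached by step up from A#3 and left by step up to C#4.
Step in, step out in the same direction — a passing tone.
The harmony at that moment is B minor triad (B, D, F#); C4 is not a chord tone.
It is approached by step up from B3 and left by leap down to F#3.
Step in, leap out — an escape tone.
The harmony at that moment is Db major triad (Db, F, Ab); G3 is not a chord tone.
It is approached by step down from Ab3 and left by step down to F3.
Step in, step out in the same direction — a passing tone.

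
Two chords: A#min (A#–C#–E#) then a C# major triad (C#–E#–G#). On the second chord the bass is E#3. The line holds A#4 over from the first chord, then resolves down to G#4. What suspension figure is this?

At the second chord the bass is E#3. The suspended A#4 lies a fourth above the bass; after resolving down by step to G#4, the interval above the bass becomes a third.
Suspension figures are named by those two intervals: 4–3.

4–3 suspension.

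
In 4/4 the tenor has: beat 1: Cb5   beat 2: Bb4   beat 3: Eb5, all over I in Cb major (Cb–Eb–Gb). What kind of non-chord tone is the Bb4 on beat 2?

The harmony at that moment is Cb major triad (Cb, Eb, Gb); Bb4 is not a chord tone.
It is approached by step down from Cb5 and left by leap up to Eb5.
Step in, leap out, on a weak beat — an escape tone.

Escape tone.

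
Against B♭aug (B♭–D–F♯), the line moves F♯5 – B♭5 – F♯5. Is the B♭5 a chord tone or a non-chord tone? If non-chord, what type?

Chord tone (the root of Bb augmented triad).

Bb augmented triad contains B♭, D, F♯; B♭ is the root, so it is a chord tone.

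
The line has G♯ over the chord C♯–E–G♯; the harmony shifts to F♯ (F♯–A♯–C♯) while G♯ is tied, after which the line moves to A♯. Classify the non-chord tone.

The harmony at that moment is F♯ major triad (F♯, A♯, C♯); G♯ is not a chord tone.
It is held over (the same pitch as the preceding G♯) and left by step up to A♯.
Held over from the previous chord and resolving up by step — a retardation.

G♯ is a retardation.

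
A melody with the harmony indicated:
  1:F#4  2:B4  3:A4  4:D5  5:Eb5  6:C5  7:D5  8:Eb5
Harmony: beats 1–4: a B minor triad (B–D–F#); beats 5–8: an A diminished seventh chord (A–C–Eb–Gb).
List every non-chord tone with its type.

A4 (beat 3) — escape tone; D5 (beat 7) — passing tone.

The harmony at that moment is B minor triad (B, D, F#); A4 is not a chord tone.
It is approached by step down from B4 and left by leap up to D5.
Step in, leap out — an escape tone.
The harmony at that moment is A diminished seventh chord (A, C, Eb, Gb); D5 is not a chord tone.
It is approached by step up from C5 and left by step up to Eb5.
Step in, step out in the same direction — a passing tone.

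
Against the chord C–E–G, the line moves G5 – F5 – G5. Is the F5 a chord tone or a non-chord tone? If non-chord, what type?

Non-chord tone — a neighbor tone.

The harmony at that moment is C major triad (C, E, G); F5 is not a chord tone.
It is approached by step down from G5 and left by step up to G5.
Step away and step back to the same note — a neighbor tone (lower neighbor).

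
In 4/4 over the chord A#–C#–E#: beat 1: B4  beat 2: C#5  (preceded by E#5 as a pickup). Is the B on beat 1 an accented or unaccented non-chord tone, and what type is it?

Accented appoggiatura.

The harmony at that moment is A# minor triad (A#, C#, E#); B4 is not a chord tone.
It is approached by leap down from E#5 and left by step up to C#5.
Leap in, step out — an appoggiatura.
It falls on the downbeat, so it is accented.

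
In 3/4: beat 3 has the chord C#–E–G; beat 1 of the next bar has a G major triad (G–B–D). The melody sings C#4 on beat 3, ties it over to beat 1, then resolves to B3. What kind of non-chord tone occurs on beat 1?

Suspension.

The harmony at that moment is G major triad (G, B, D); C#4 is not a chord tone.
It is held over (the same pitch as the preceding C#4) and left by step down to B3.
Held over from the previous chord and resolving down by step — a suspension.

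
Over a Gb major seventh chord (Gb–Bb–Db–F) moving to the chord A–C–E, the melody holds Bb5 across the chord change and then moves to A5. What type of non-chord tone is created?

The harmony at that moment is A minor triad (A, C, E); Bb5 is not a chord tone.
It is held over (the same pitch as the preceding Bb5) and left by step down to A5.
Held over from the previous chord and resolving down by step — a suspension.

Bb5 is a suspension.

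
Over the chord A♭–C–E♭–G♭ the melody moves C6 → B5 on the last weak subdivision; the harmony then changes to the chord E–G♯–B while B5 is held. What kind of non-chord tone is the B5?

B5 is an anticipation.

The harmony at that moment is A♭ dominant seventh chord (A♭, C, E♭, G♭); B5 is not a chord tone.
It is approached by step down from C6 and then sustained as the same pitch into the next harmony.
Arriving early and becoming a chord tone when the harmony changes — an anticipation.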